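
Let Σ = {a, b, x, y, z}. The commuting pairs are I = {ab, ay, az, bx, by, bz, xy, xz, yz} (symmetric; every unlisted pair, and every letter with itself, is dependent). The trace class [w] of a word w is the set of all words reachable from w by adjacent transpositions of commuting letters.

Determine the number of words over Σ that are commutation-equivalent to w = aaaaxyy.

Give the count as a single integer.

drop 0:a onto floor
drop 1:a onto {0:a}
drop 2:a onto {1:a}
drop 3:a onto {2:a}
drop 4:x onto {3:a}
drop 5:y onto floor
drop 6:y onto {5:y}
ground layer = {0:a, 5:y}
drop-orders for the pieces not yet dropped (sum over which currently-grounded one goes next):
  1 to go: {4} 1  {6} 1
  2 to go: {3,4} 1  {4,6} 2  {5,6} 1
  3 to go: {2,3,4} 1  {3,4,6} 3  {4,5,6} 3
  4 to go: {1,2,3,4} 1  {2,3,4,6} 4  {3,4,5,6} 6
  5 to go: {0,1,2,3,4} 1  {1,2,3,4,6} 5  {2,3,4,5,6} 10
  if 0:a drops first: 15 orders
  if 5:y drops first: 6 orders
heap linearizations: 21

21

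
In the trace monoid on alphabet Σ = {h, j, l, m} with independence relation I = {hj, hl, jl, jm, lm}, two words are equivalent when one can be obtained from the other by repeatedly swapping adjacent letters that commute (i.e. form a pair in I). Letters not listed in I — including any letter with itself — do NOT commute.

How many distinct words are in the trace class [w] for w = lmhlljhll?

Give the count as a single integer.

#0=l has no predecessor
#1=m has no predecessor
#2=h depends on [1:m]
#3=l depends on [0:l]
#4=l depends on [3:l]
#5=j has no predecessor
#6=h depends on [2:h]
#7=l depends on [4:l]
#8=l depends on [7:l]
sources: [0:l, 1:m, 5:j]
N(rest) = Σ N(rest − s) over sources s of rest; N(one piece) = 1:
  size 1 → [5]=1  [6]=1  [8]=1
  size 2 → [2,6]=1  [5,6]=2  [5,8]=2  [6,8]=2  [7,8]=1
  size 3 → [1,2,6]=1  [2,5,6]=3  [2,6,8]=3  [4,7,8]=1  [5,6,8]=6  [5,7,8]=3  [6,7,8]=3
  size 4 → [1,2,5,6]=4  [1,2,6,8]=4  [2,5,6,8]=12  [2,6,7,8]=6  [3,4,7,8]=1  [4,5,7,8]=4  [4,6,7,8]=4  [5,6,7,8]=12
  size 5 → [0,3,4,7,8]=1  [1,2,5,6,8]=20  [1,2,6,7,8]=10  [2,4,6,7,8]=10  [2,5,6,7,8]=30  [3,4,5,7,8]=5  [3,4,6,7,8]=5  [4,5,6,7,8]=20
  size 6 → [0,3,4,5,7,8]=6  [0,3,4,6,7,8]=6  [1,2,4,6,7,8]=20  [1,2,5,6,7,8]=60  [2,3,4,6,7,8]=15  [2,4,5,6,7,8]=60  [3,4,5,6,7,8]=30
  size 7 → [0,2,3,4,6,7,8]=21  [0,3,4,5,6,7,8]=42  [1,2,3,4,6,7,8]=35  [1,2,4,5,6,7,8]=140  [2,3,4,5,6,7,8]=105
  first=0(l) contributes 280
  first=1(m) contributes 168
  first=5(j) contributes 56
|[w]| = 504

504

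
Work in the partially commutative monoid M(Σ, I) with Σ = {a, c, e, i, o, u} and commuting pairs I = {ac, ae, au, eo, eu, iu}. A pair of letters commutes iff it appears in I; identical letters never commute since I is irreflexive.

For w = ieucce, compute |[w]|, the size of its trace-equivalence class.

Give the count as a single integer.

3

#0=i has no predecessor
#1=e depends on [0:i]
#2=u has no predecessor
#3=c depends on [1:e, 2:u]
#4=c depends on [3:c]
#5=e depends on [4:c]
sources: [0:i, 2:u]
N(rest) = Σ N(rest − s) over sources s of rest; N(one piece) = 1:
  size 1 → [5]=1
  size 2 → [4,5]=1
  size 3 → [3,4,5]=1
  size 4 → [1,3,4,5]=1  [2,3,4,5]=1
  first=0(i) contributes 2
  first=2(u) contributes 1
|[w]| = 3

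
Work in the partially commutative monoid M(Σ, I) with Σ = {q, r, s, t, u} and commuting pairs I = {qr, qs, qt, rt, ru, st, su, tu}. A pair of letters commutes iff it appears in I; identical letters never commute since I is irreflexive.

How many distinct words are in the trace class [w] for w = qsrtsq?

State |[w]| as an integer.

60

#0=q has no predecessor
#1=s has no predecessor
#2=r depends on [1:s]
#3=t has no predecessor
#4=s depends on [2:r]
#5=q depends on [0:q]
sources: [0:q, 1:s, 3:t]
N(rest) = Σ N(rest − s) over sources s of rest; N(one piece) = 1:
  size 1 → [3]=1  [4]=1  [5]=1
  size 2 → [0,5]=1  [2,4]=1  [3,4]=2  [3,5]=2  [4,5]=2
  size 3 → [0,3,5]=3  [0,4,5]=3  [1,2,4]=1  [2,3,4]=3  [2,4,5]=3  [3,4,5]=6
  size 4 → [0,2,4,5]=6  [0,3,4,5]=12  [1,2,3,4]=4  [1,2,4,5]=4  [2,3,4,5]=12
  first=0(q) contributes 20
  first=1(s) contributes 30
  first=3(t) contributes 10
|[w]| = 60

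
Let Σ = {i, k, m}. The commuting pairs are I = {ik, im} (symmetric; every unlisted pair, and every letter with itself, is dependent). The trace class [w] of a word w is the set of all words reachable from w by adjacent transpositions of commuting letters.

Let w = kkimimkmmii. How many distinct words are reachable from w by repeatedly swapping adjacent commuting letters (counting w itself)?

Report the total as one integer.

#0=k has no predecessor
#1=k depends on [0:k]
#2=i has no predecessor
#3=m depends on [1:k]
#4=i depends on [2:i]
#5=m depends on [3:m]
#6=k depends on [5:m]
#7=m depends on [6:k]
#8=m depends on [7:m]
#9=i depends on [4:i]
#10=i depends on [9:i]
sources: [0:k, 2:i]
N(rest) = Σ N(rest − s) over sources s of rest; N(one piece) = 1:
  size 1 → [8]=1  [10]=1
  size 2 → [7,8]=1  [8,10]=2  [9,10]=1
  size 3 → [4,9,10]=1  [6,7,8]=1  [7,8,10]=3  [8,9,10]=3
  size 4 → [2,4,9,10]=1  [4,8,9,10]=4  [5,6,7,8]=1  [6,7,8,10]=4  [7,8,9,10]=6
  size 5 → [2,4,8,9,10]=5  [3,5,6,7,8]=1  [4,7,8,9,10]=10  [5,6,7,8,10]=5  [6,7,8,9,10]=10
  size 6 → [1,3,5,6,7,8]=1  [2,4,7,8,9,10]=15  [3,5,6,7,8,10]=6  [4,6,7,8,9,10]=20  [5,6,7,8,9,10]=15
  size 7 → [0,1,3,5,6,7,8]=1  [1,3,5,6,7,8,10]=7  [2,4,6,7,8,9,10]=35  [3,5,6,7,8,9,10]=21  [4,5,6,7,8,9,10]=35
  size 8 → [0,1,3,5,6,7,8,10]=8  [1,3,5,6,7,8,9,10]=28  [2,4,5,6,7,8,9,10]=70  [3,4,5,6,7,8,9,10]=56
  size 9 → [0,1,3,5,6,7,8,9,10]=36  [1,3,4,5,6,7,8,9,10]=84  [2,3,4,5,6,7,8,9,10]=126
  first=0(k) contributes 210
  first=2(i) contributes 120
|[w]| = 330

330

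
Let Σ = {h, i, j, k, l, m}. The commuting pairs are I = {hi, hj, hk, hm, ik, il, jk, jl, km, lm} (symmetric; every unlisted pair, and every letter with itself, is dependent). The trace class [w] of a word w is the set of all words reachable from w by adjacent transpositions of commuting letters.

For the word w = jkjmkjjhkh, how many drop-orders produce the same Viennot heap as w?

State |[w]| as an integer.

2520

piece 0:j — minimal
piece 1:k — minimal
piece 2:j rests on {0:j}
piece 3:m rests on {2:j}
piece 4:k rests on {1:k}
piece 5:j rests on {3:m}
piece 6:j rests on {5:j}
piece 7:h — minimal
piece 8:k rests on {4:k}
piece 9:h rests on {7:h}
minimal pieces: {0:j, 1:k, 7:h}
ways to finish when only these pieces remain (= sum over removing one remaining piece with nothing left below it):
  1 left: {6}→1  {8}→1  {9}→1
  2 left: {4,8}→1  {5,6}→1  {6,8}→2  {6,9}→2  {7,9}→1  {8,9}→2
  3 left: {1,4,8}→1  {3,5,6}→1  {4,6,8}→3  {4,8,9}→3  {5,6,8}→3  {5,6,9}→3  {6,7,9}→3  {6,8,9}→6  {7,8,9}→3
  4 left: {1,4,6,8}→4  {1,4,8,9}→4  {2,3,5,6}→1  {3,5,6,8}→4  {3,5,6,9}→4  {4,5,6,8}→6  {4,6,8,9}→12  {4,7,8,9}→6  {5,6,7,9}→6  {5,6,8,9}→12  {6,7,8,9}→12
  5 left: {0,2,3,5,6}→1  {1,4,5,6,8}→10  {1,4,6,8,9}→20  {1,4,7,8,9}→10  {2,3,5,6,8}→5  {2,3,5,6,9}→5  {3,4,5,6,8}→10  {3,5,6,7,9}→10  {3,5,6,8,9}→20  {4,5,6,8,9}→30  {4,6,7,8,9}→30  {5,6,7,8,9}→30
  6 left: {0,2,3,5,6,8}→6  {0,2,3,5,6,9}→6  {1,3,4,5,6,8}→20  {1,4,5,6,8,9}→60  {1,4,6,7,8,9}→60  {2,3,4,5,6,8}→15  {2,3,5,6,7,9}→15  {2,3,5,6,8,9}→30  {3,4,5,6,8,9}→60  {3,5,6,7,8,9}→60  {4,5,6,7,8,9}→90
  7 left: {0,2,3,4,5,6,8}→21  {0,2,3,5,6,7,9}→21  {0,2,3,5,6,8,9}→42  {1,2,3,4,5,6,8}→35  {1,3,4,5,6,8,9}→140  {1,4,5,6,7,8,9}→210  {2,3,4,5,6,8,9}→105  {2,3,5,6,7,8,9}→105  {3,4,5,6,7,8,9}→210
  8 left: {0,1,2,3,4,5,6,8}→56  {0,2,3,4,5,6,8,9}→168  {0,2,3,5,6,7,8,9}→168  {1,2,3,4,5,6,8,9}→280  {1,3,4,5,6,7,8,9}→560  {2,3,4,5,6,7,8,9}→420
  placing 0:j first → 1260 extensions
  placing 1:k first → 756 extensions
  placing 7:h first → 504 extensions
total linear extensions = 2520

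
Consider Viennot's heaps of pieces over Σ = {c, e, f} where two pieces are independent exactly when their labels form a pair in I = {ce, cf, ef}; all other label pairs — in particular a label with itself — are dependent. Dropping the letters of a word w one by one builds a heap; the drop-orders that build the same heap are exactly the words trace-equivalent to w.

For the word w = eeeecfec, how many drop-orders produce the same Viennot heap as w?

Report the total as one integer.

168

0(e) covers ∅
1(e) covers 0:e
2(e) covers 1:e
3(e) covers 2:e
4(c) covers ∅
5(f) covers ∅
6(e) covers 3:e
7(c) covers 4:c
floor of heap: 0:e, 4:c, 5:f
completions by unplaced set U, small U first (add the entries for U minus each lowest piece of U):
  |U|=1: {5}:1  {6}:1  {7}:1
  |U|=2: {3,6}:1  {4,7}:1  {5,6}:2  {5,7}:2  {6,7}:2
  |U|=3: {2,3,6}:1  {3,5,6}:3  {3,6,7}:3  {4,5,7}:3  {4,6,7}:3  {5,6,7}:6
  |U|=4: {1,2,3,6}:1  {2,3,5,6}:4  {2,3,6,7}:4  {3,4,6,7}:6  {3,5,6,7}:12  {4,5,6,7}:12
  |U|=5: {0,1,2,3,6}:1  {1,2,3,5,6}:5  {1,2,3,6,7}:5  {2,3,4,6,7}:10  {2,3,5,6,7}:20  {3,4,5,6,7}:30
  |U|=6: {0,1,2,3,5,6}:6  {0,1,2,3,6,7}:6  {1,2,3,4,6,7}:15  {1,2,3,5,6,7}:30  {2,3,4,5,6,7}:60
  start at 0(e): 105
  start at 4(c): 42
  start at 5(f): 21
sum over floor = 168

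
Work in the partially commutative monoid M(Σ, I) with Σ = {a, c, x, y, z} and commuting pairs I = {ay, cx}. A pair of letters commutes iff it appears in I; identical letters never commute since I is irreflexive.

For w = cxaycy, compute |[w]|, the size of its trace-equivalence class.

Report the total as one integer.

#0=c has no predecessor
#1=x has no predecessor
#2=a depends on [0:c, 1:x]
#3=y depends on [0:c, 1:x]
#4=c depends on [2:a, 3:y]
#5=y depends on [4:c]
sources: [0:c, 1:x]
N(rest) = Σ N(rest − s) over sources s of rest; N(one piece) = 1:
  size 1 → [5]=1
  size 2 → [4,5]=1
  size 3 → [2,4,5]=1  [3,4,5]=1
  size 4 → [2,3,4,5]=2
  first=0(c) contributes 2
  first=1(x) contributes 2
|[w]| = 4

4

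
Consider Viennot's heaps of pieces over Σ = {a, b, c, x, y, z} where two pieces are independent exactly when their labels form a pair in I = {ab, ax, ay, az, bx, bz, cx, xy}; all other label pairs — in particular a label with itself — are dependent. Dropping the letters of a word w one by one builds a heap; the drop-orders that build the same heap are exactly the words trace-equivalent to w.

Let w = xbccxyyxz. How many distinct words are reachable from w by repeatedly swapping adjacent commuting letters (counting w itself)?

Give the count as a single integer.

56

piece 0:x — minimal
piece 1:b — minimal
piece 2:c rests on {1:b}
piece 3:c rests on {2:c}
piece 4:x rests on {0:x}
piece 5:y rests on {3:c}
piece 6:y rests on {5:y}
piece 7:x rests on {4:x}
piece 8:z rests on {6:y, 7:x}
minimal pieces: {0:x, 1:b}
ways to finish when only these pieces remain (= sum over removing one remaining piece with nothing left below it):
  1 left: {8}→1
  2 left: {6,8}→1  {7,8}→1
  3 left: {4,7,8}→1  {5,6,8}→1  {6,7,8}→2
  4 left: {0,4,7,8}→1  {3,5,6,8}→1  {4,6,7,8}→3  {5,6,7,8}→3
  5 left: {0,4,6,7,8}→4  {2,3,5,6,8}→1  {3,5,6,7,8}→4  {4,5,6,7,8}→6
  6 left: {0,4,5,6,7,8}→10  {1,2,3,5,6,8}→1  {2,3,5,6,7,8}→5  {3,4,5,6,7,8}→10
  7 left: {0,3,4,5,6,7,8}→20  {1,2,3,5,6,7,8}→6  {2,3,4,5,6,7,8}→15
  placing 0:x first → 21 extensions
  placing 1:b first → 35 extensions
total linear extensions = 56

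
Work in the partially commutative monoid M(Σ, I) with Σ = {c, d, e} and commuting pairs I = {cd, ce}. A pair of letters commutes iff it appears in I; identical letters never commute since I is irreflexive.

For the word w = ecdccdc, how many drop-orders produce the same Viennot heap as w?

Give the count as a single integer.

35

#0=e has no predecessor
#1=c has no predecessor
#2=d depends on [0:e]
#3=c depends on [1:c]
#4=c depends on [3:c]
#5=d depends on [2:d]
#6=c depends on [4:c]
sources: [0:e, 1:c]
N(rest) = Σ N(rest − s) over sources s of rest; N(one piece) = 1:
  size 1 → [5]=1  [6]=1
  size 2 → [2,5]=1  [4,6]=1  [5,6]=2
  size 3 → [0,2,5]=1  [2,5,6]=3  [3,4,6]=1  [4,5,6]=3
  size 4 → [0,2,5,6]=4  [1,3,4,6]=1  [2,4,5,6]=6  [3,4,5,6]=4
  size 5 → [0,2,4,5,6]=10  [1,3,4,5,6]=5  [2,3,4,5,6]=10
  first=0(e) contributes 15
  first=1(c) contributes 20
|[w]| = 35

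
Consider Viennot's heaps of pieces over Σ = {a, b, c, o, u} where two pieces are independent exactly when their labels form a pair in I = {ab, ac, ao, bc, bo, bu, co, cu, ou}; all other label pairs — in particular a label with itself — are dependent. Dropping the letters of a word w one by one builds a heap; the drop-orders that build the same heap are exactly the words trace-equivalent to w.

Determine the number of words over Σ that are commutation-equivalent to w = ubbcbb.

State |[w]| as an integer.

0(u) covers ∅
1(b) covers ∅
2(b) covers 1:b
3(c) covers ∅
4(b) covers 2:b
5(b) covers 4:b
floor of heap: 0:u, 1:b, 3:c
completions by unplaced set U, small U first (add the entries for U minus each lowest piece of U):
  |U|=1: {0}:1  {3}:1  {5}:1
  |U|=2: {0,3}:2  {0,5}:2  {3,5}:2  {4,5}:1
  |U|=3: {0,3,5}:6  {0,4,5}:3  {2,4,5}:1  {3,4,5}:3
  |U|=4: {0,2,4,5}:4  {0,3,4,5}:12  {1,2,4,5}:1  {2,3,4,5}:4
  start at 0(u): 5
  start at 1(b): 20
  start at 3(c): 5
sum over floor = 30

30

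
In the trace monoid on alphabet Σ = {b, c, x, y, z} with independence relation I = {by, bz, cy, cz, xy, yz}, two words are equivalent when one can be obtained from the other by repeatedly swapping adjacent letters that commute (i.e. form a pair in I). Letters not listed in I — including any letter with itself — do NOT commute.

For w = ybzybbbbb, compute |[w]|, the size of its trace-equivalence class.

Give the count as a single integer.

drop 0:y onto floor
drop 1:b onto floor
drop 2:z onto floor
drop 3:y onto {0:y}
drop 4:b onto {1:b}
drop 5:b onto {4:b}
drop 6:b onto {5:b}
drop 7:b onto {6:b}
drop 8:b onto {7:b}
ground layer = {0:y, 1:b, 2:z}
drop-orders for the pieces not yet dropped (sum over which currently-grounded one goes next):
  1 to go: {2} 1  {3} 1  {8} 1
  2 to go: {0,3} 1  {2,3} 2  {2,8} 2  {3,8} 2  {7,8} 1
  3 to go: {0,2,3} 3  {0,3,8} 3  {2,3,8} 6  {2,7,8} 3  {3,7,8} 3  {6,7,8} 1
  4 to go: {0,2,3,8} 12  {0,3,7,8} 6  {2,3,7,8} 12  {2,6,7,8} 4  {3,6,7,8} 4  {5,6,7,8} 1
  5 to go: {0,2,3,7,8} 30  {0,3,6,7,8} 10  {2,3,6,7,8} 20  {2,5,6,7,8} 5  {3,5,6,7,8} 5  {4,5,6,7,8} 1
  6 to go: {0,2,3,6,7,8} 60  {0,3,5,6,7,8} 15  {1,4,5,6,7,8} 1  {2,3,5,6,7,8} 30  {2,4,5,6,7,8} 6  {3,4,5,6,7,8} 6
  7 to go: {0,2,3,5,6,7,8} 105  {0,3,4,5,6,7,8} 21  {1,2,4,5,6,7,8} 7  {1,3,4,5,6,7,8} 7  {2,3,4,5,6,7,8} 42
  if 0:y drops first: 56 orders
  if 1:b drops first: 168 orders
  if 2:z drops first: 28 orders
heap linearizations: 252

252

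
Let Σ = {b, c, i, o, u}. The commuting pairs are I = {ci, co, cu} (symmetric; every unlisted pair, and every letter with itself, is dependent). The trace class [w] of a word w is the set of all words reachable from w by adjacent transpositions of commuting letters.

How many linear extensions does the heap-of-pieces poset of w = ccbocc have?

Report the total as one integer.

0(c) covers ∅
1(c) covers 0:c
2(b) covers 1:c
3(o) covers 2:b
4(c) covers 2:b
5(c) covers 4:c
floor of heap: 0:c
completions by unplaced set U, small U first (add the entries for U minus each lowest piece of U):
  |U|=1: {3}:1  {5}:1
  |U|=2: {3,5}:2  {4,5}:1
  |U|=3: {3,4,5}:3
  |U|=4: {2,3,4,5}:3
  start at 0(c): 3

3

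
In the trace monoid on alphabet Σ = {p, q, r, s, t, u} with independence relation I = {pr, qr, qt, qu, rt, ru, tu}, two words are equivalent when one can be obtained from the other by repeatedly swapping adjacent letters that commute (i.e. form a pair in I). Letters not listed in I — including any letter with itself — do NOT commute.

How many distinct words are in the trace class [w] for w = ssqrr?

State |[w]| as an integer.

3

drop 0:s onto floor
drop 1:s onto {0:s}
drop 2:q onto {1:s}
drop 3:r onto {1:s}
drop 4:r onto {3:r}
ground layer = {0:s}
drop-orders for the pieces not yet dropped (sum over which currently-grounded one goes next):
  1 to go: {2} 1  {4} 1
  2 to go: {2,4} 2  {3,4} 1
  3 to go: {2,3,4} 3
  if 0:s drops first: 3 orders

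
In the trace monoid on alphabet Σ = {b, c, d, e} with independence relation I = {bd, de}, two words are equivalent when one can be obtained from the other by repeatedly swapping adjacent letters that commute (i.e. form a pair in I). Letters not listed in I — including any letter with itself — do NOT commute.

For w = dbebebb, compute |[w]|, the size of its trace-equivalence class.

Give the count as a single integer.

piece 0:d — minimal
piece 1:b — minimal
piece 2:e rests on {1:b}
piece 3:b rests on {2:e}
piece 4:e rests on {3:b}
piece 5:b rests on {4:e}
piece 6:b rests on {5:b}
minimal pieces: {0:d, 1:b}
ways to finish when only these pieces remain (= sum over removing one remaining piece with nothing left below it):
  1 left: {0}→1  {6}→1
  2 left: {0,6}→2  {5,6}→1
  3 left: {0,5,6}→3  {4,5,6}→1
  4 left: {0,4,5,6}→4  {3,4,5,6}→1
  5 left: {0,3,4,5,6}→5  {2,3,4,5,6}→1
  placing 0:d first → 1 extensions
  placing 1:b first → 6 extensions
total linear extensions = 7

7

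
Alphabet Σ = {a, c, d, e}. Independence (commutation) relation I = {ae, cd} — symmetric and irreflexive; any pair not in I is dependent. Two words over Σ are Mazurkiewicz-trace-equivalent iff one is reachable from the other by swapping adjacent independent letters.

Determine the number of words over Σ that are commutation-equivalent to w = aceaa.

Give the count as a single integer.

3

#0=a has no predecessor
#1=c depends on [0:a]
#2=e depends on [1:c]
#3=a depends on [1:c]
#4=a depends on [3:a]
sources: [0:a]
N(rest) = Σ N(rest − s) over sources s of rest; N(one piece) = 1:
  size 1 → [2]=1  [4]=1
  size 2 → [2,4]=2  [3,4]=1
  size 3 → [2,3,4]=3
  first=0(a) contributes 3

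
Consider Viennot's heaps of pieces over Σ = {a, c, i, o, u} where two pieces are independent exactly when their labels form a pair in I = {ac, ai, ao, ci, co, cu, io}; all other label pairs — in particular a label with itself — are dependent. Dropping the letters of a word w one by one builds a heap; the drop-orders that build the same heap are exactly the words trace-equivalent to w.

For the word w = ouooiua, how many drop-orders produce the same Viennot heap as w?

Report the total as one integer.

3

0(o) covers ∅
1(u) covers 0:o
2(o) covers 1:u
3(o) covers 2:o
4(i) covers 1:u
5(u) covers 3:o, 4:i
6(a) covers 5:u
floor of heap: 0:o
completions by unplaced set U, small U first (add the entries for U minus each lowest piece of U):
  |U|=1: {6}:1
  |U|=2: {5,6}:1
  |U|=3: {3,5,6}:1  {4,5,6}:1
  |U|=4: {2,3,5,6}:1  {3,4,5,6}:2
  |U|=5: {2,3,4,5,6}:3
  start at 0(o): 3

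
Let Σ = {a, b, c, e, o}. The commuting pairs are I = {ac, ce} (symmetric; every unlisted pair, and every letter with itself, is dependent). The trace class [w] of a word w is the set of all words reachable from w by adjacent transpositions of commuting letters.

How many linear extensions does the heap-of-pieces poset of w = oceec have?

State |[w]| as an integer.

6

#0=o has no predecessor
#1=c depends on [0:o]
#2=e depends on [0:o]
#3=e depends on [2:e]
#4=c depends on [1:c]
sources: [0:o]
N(rest) = Σ N(rest − s) over sources s of rest; N(one piece) = 1:
  size 1 → [3]=1  [4]=1
  size 2 → [1,4]=1  [2,3]=1  [3,4]=2
  size 3 → [1,3,4]=3  [2,3,4]=3
  first=0(o) contributes 6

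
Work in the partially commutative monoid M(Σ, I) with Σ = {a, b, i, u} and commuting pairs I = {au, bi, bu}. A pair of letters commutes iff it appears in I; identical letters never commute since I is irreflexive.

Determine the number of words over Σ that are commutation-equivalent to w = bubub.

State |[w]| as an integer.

drop 0:b onto floor
drop 1:u onto floor
drop 2:b onto {0:b}
drop 3:u onto {1:u}
drop 4:b onto {2:b}
ground layer = {0:b, 1:u}
drop-orders for the pieces not yet dropped (sum over which currently-grounded one goes next):
  1 to go: {3} 1  {4} 1
  2 to go: {1,3} 1  {2,4} 1  {3,4} 2
  3 to go: {0,2,4} 1  {1,3,4} 3  {2,3,4} 3
  if 0:b drops first: 6 orders
  if 1:u drops first: 4 orders
heap linearizations: 10

10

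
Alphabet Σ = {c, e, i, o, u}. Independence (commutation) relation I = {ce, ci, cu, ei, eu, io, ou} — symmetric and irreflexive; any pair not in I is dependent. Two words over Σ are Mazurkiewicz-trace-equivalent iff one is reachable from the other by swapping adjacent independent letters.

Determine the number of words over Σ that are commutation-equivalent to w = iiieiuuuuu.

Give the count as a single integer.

piece 0:i — minimal
piece 1:i rests on {0:i}
piece 2:i rests on {1:i}
piece 3:e — minimal
piece 4:i rests on {2:i}
piece 5:u rests on {4:i}
piece 6:u rests on {5:u}
piece 7:u rests on {6:u}
piece 8:u rests on {7:u}
piece 9:u rests on {8:u}
minimal pieces: {0:i, 3:e}
ways to finish when only these pieces remain (= sum over removing one remaining piece with nothing left below it):
  1 left: {3}→1  {9}→1
  2 left: {3,9}→2  {8,9}→1
  3 left: {3,8,9}→3  {7,8,9}→1
  4 left: {3,7,8,9}→4  {6,7,8,9}→1
  5 left: {3,6,7,8,9}→5  {5,6,7,8,9}→1
  6 left: {3,5,6,7,8,9}→6  {4,5,6,7,8,9}→1
  7 left: {2,4,5,6,7,8,9}→1  {3,4,5,6,7,8,9}→7
  8 left: {1,2,4,5,6,7,8,9}→1  {2,3,4,5,6,7,8,9}→8
  placing 0:i first → 9 extensions
  placing 3:e first → 1 extensions
total linear extensions = 10

10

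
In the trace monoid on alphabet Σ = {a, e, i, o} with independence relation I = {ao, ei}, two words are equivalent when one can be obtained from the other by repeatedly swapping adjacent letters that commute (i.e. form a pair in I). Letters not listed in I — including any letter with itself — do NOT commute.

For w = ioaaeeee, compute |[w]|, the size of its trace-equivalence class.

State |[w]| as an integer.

3

#0=i has no predecessor
#1=o depends on [0:i]
#2=a depends on [0:i]
#3=a depends on [2:a]
#4=e depends on [1:o, 3:a]
#5=e depends on [4:e]
#6=e depends on [5:e]
#7=e depends on [6:e]
sources: [0:i]
N(rest) = Σ N(rest − s) over sources s of rest; N(one piece) = 1:
  size 1 → [7]=1
  size 2 → [6,7]=1
  size 3 → [5,6,7]=1
  size 4 → [4,5,6,7]=1
  size 5 → [1,4,5,6,7]=1  [3,4,5,6,7]=1
  size 6 → [1,3,4,5,6,7]=2  [2,3,4,5,6,7]=1
  first=0(i) contributes 3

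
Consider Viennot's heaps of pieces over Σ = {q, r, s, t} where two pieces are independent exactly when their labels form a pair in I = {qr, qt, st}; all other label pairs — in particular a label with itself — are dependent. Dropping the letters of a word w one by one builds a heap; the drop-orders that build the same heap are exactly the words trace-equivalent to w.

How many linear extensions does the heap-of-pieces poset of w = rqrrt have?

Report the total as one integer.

0(r) covers ∅
1(q) covers ∅
2(r) covers 0:r
3(r) covers 2:r
4(t) covers 3:r
floor of heap: 0:r, 1:q
completions by unplaced set U, small U first (add the entries for U minus each lowest piece of U):
  |U|=1: {1}:1  {4}:1
  |U|=2: {1,4}:2  {3,4}:1
  |U|=3: {1,3,4}:3  {2,3,4}:1
  start at 0(r): 4
  start at 1(q): 1
sum over floor = 5

5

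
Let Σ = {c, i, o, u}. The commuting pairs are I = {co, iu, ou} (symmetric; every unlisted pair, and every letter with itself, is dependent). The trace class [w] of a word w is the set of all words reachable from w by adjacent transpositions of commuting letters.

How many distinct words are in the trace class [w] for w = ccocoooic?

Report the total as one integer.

35

0(c) covers ∅
1(c) covers 0:c
2(o) covers ∅
3(c) covers 1:c
4(o) covers 2:o
5(o) covers 4:o
6(o) covers 5:o
7(i) covers 3:c, 6:o
8(c) covers 7:i
floor of heap: 0:c, 2:o
completions by unplaced set U, small U first (add the entries for U minus each lowest piece of U):
  |U|=1: {8}:1
  |U|=2: {7,8}:1
  |U|=3: {3,7,8}:1  {6,7,8}:1
  |U|=4: {1,3,7,8}:1  {3,6,7,8}:2  {5,6,7,8}:1
  |U|=5: {0,1,3,7,8}:1  {1,3,6,7,8}:3  {3,5,6,7,8}:3  {4,5,6,7,8}:1
  |U|=6: {0,1,3,6,7,8}:4  {1,3,5,6,7,8}:6  {2,4,5,6,7,8}:1  {3,4,5,6,7,8}:4
  |U|=7: {0,1,3,5,6,7,8}:10  {1,3,4,5,6,7,8}:10  {2,3,4,5,6,7,8}:5
  start at 0(c): 15
  start at 2(o): 20
sum over floor = 35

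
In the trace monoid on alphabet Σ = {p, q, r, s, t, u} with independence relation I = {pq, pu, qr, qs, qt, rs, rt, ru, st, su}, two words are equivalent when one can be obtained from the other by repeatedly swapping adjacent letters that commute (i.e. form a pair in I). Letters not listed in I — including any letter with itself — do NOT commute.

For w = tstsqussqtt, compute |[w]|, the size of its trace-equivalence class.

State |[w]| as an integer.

2970

0(t) covers ∅
1(s) covers ∅
2(t) covers 0:t
3(s) covers 1:s
4(q) covers ∅
5(u) covers 2:t, 4:q
6(s) covers 3:s
7(s) covers 6:s
8(q) covers 5:u
9(t) covers 5:u
10(t) covers 9:t
floor of heap: 0:t, 1:s, 4:q
completions by unplaced set U, small U first (add the entries for U minus each lowest piece of U):
  |U|=1: {7}:1  {8}:1  {10}:1
  |U|=2: {6,7}:1  {7,8}:2  {7,10}:2  {8,10}:2  {9,10}:1
  |U|=3: {3,6,7}:1  {6,7,8}:3  {6,7,10}:3  {7,8,10}:6  {7,9,10}:3  {8,9,10}:3
  |U|=4: {1,3,6,7}:1  {3,6,7,8}:4  {3,6,7,10}:4  {5,8,9,10}:3  {6,7,8,10}:12  {6,7,9,10}:6  {7,8,9,10}:12
  |U|=5: {1,3,6,7,8}:5  {1,3,6,7,10}:5  {2,5,8,9,10}:3  {3,6,7,8,10}:20  {3,6,7,9,10}:10  {4,5,8,9,10}:3  {5,7,8,9,10}:15  {6,7,8,9,10}:30
  |U|=6: {0,2,5,8,9,10}:3  {1,3,6,7,8,10}:30  {1,3,6,7,9,10}:15  {2,4,5,8,9,10}:6  {2,5,7,8,9,10}:18  {3,6,7,8,9,10}:60  {4,5,7,8,9,10}:18  {5,6,7,8,9,10}:45
  |U|=7: {0,2,4,5,8,9,10}:9  {0,2,5,7,8,9,10}:21  {1,3,6,7,8,9,10}:105  {2,4,5,7,8,9,10}:42  {2,5,6,7,8,9,10}:63  {3,5,6,7,8,9,10}:105  {4,5,6,7,8,9,10}:63
  |U|=8: {0,2,4,5,7,8,9,10}:72  {0,2,5,6,7,8,9,10}:84  {1,3,5,6,7,8,9,10}:210  {2,3,5,6,7,8,9,10}:168  {2,4,5,6,7,8,9,10}:168  {3,4,5,6,7,8,9,10}:168
  |U|=9: {0,2,3,5,6,7,8,9,10}:252  {0,2,4,5,6,7,8,9,10}:324  {1,2,3,5,6,7,8,9,10}:378  {1,3,4,5,6,7,8,9,10}:378  {2,3,4,5,6,7,8,9,10}:504
  start at 0(t): 1260
  start at 1(s): 1080
  start at 4(q): 630
sum over floor = 2970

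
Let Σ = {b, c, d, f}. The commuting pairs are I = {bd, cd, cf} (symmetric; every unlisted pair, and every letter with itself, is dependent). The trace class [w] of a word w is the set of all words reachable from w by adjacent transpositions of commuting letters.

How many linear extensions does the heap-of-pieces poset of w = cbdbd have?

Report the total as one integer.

10

#0=c has no predecessor
#1=b depends on [0:c]
#2=d has no predecessor
#3=b depends on [1:b]
#4=d depends on [2:d]
sources: [0:c, 2:d]
N(rest) = Σ N(rest − s) over sources s of rest; N(one piece) = 1:
  size 1 → [3]=1  [4]=1
  size 2 → [1,3]=1  [2,4]=1  [3,4]=2
  size 3 → [0,1,3]=1  [1,3,4]=3  [2,3,4]=3
  first=0(c) contributes 6
  first=2(d) contributes 4
|[w]| = 10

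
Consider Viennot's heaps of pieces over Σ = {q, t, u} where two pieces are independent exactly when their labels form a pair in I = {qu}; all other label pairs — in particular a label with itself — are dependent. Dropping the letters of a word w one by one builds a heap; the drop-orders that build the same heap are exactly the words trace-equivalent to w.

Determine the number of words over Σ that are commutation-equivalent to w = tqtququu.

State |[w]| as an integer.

drop 0:t onto floor
drop 1:q onto {0:t}
drop 2:t onto {1:q}
drop 3:q onto {2:t}
drop 4:u onto {2:t}
drop 5:q onto {3:q}
drop 6:u onto {4:u}
drop 7:u onto {6:u}
ground layer = {0:t}
drop-orders for the pieces not yet dropped (sum over which currently-grounded one goes next):
  1 to go: {5} 1  {7} 1
  2 to go: {3,5} 1  {5,7} 2  {6,7} 1
  3 to go: {3,5,7} 3  {4,6,7} 1  {5,6,7} 3
  4 to go: {3,5,6,7} 6  {4,5,6,7} 4
  5 to go: {3,4,5,6,7} 10
  6 to go: {2,3,4,5,6,7} 10
  if 0:t drops first: 10 orders

10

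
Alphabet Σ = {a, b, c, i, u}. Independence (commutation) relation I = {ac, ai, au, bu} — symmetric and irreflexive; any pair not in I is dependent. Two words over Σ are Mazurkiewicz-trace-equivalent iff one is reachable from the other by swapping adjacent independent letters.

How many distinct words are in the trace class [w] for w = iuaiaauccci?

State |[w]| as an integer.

piece 0:i — minimal
piece 1:u rests on {0:i}
piece 2:a — minimal
piece 3:i rests on {1:u}
piece 4:a rests on {2:a}
piece 5:a rests on {4:a}
piece 6:u rests on {3:i}
piece 7:c rests on {6:u}
piece 8:c rests on {7:c}
piece 9:c rests on {8:c}
piece 10:i rests on {9:c}
minimal pieces: {0:i, 2:a}
ways to finish when only these pieces remain (= sum over removing one remaining piece with nothing left below it):
  1 left: {5}→1  {10}→1
  2 left: {4,5}→1  {5,10}→2  {9,10}→1
  3 left: {2,4,5}→1  {4,5,10}→3  {5,9,10}→3  {8,9,10}→1
  4 left: {2,4,5,10}→4  {4,5,9,10}→6  {5,8,9,10}→4  {7,8,9,10}→1
  5 left: {2,4,5,9,10}→10  {4,5,8,9,10}→10  {5,7,8,9,10}→5  {6,7,8,9,10}→1
  6 left: {2,4,5,8,9,10}→20  {3,6,7,8,9,10}→1  {4,5,7,8,9,10}→15  {5,6,7,8,9,10}→6
  7 left: {1,3,6,7,8,9,10}→1  {2,4,5,7,8,9,10}→35  {3,5,6,7,8,9,10}→7  {4,5,6,7,8,9,10}→21
  8 left: {0,1,3,6,7,8,9,10}→1  {1,3,5,6,7,8,9,10}→8  {2,4,5,6,7,8,9,10}→56  {3,4,5,6,7,8,9,10}→28
  9 left: {0,1,3,5,6,7,8,9,10}→9  {1,3,4,5,6,7,8,9,10}→36  {2,3,4,5,6,7,8,9,10}→84
  placing 0:i first → 120 extensions
  placing 2:a first → 45 extensions
total linear extensions = 165

165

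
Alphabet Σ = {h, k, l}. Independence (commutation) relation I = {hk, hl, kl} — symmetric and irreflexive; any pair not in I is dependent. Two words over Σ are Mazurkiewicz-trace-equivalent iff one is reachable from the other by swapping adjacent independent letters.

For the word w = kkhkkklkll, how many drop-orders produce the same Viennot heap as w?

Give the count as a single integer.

#0=k has no predecessor
#1=k depends on [0:k]
#2=h has no predecessor
#3=k depends on [1:k]
#4=k depends on [3:k]
#5=k depends on [4:k]
#6=l has no predecessor
#7=k depends on [5:k]
#8=l depends on [6:l]
#9=l depends on [8:l]
sources: [0:k, 2:h, 6:l]
N(rest) = Σ N(rest − s) over sources s of rest; N(one piece) = 1:
  size 1 → [2]=1  [7]=1  [9]=1
  size 2 → [2,7]=2  [2,9]=2  [5,7]=1  [7,9]=2  [8,9]=1
  size 3 → [2,5,7]=3  [2,7,9]=6  [2,8,9]=3  [4,5,7]=1  [5,7,9]=3  [6,8,9]=1  [7,8,9]=3
  size 4 → [2,4,5,7]=4  [2,5,7,9]=12  [2,6,8,9]=4  [2,7,8,9]=12  [3,4,5,7]=1  [4,5,7,9]=4  [5,7,8,9]=6  [6,7,8,9]=4
  size 5 → [1,3,4,5,7]=1  [2,3,4,5,7]=5  [2,4,5,7,9]=20  [2,5,7,8,9]=30  [2,6,7,8,9]=20  [3,4,5,7,9]=5  [4,5,7,8,9]=10  [5,6,7,8,9]=10
  size 6 → [0,1,3,4,5,7]=1  [1,2,3,4,5,7]=6  [1,3,4,5,7,9]=6  [2,3,4,5,7,9]=30  [2,4,5,7,8,9]=60  [2,5,6,7,8,9]=60  [3,4,5,7,8,9]=15  [4,5,6,7,8,9]=20
  size 7 → [0,1,2,3,4,5,7]=7  [0,1,3,4,5,7,9]=7  [1,2,3,4,5,7,9]=42  [1,3,4,5,7,8,9]=21  [2,3,4,5,7,8,9]=105  [2,4,5,6,7,8,9]=140  [3,4,5,6,7,8,9]=35
  size 8 → [0,1,2,3,4,5,7,9]=56  [0,1,3,4,5,7,8,9]=28  [1,2,3,4,5,7,8,9]=168  [1,3,4,5,6,7,8,9]=56  [2,3,4,5,6,7,8,9]=280
  first=0(k) contributes 504
  first=2(h) contributes 84
  first=6(l) contributes 252
|[w]| = 840

840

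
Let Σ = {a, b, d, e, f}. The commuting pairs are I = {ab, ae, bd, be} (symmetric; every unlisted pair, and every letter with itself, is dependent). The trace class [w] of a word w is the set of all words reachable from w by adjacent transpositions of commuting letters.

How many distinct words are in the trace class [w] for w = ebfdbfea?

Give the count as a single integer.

8

drop 0:e onto floor
drop 1:b onto floor
drop 2:f onto {0:e, 1:b}
drop 3:d onto {2:f}
drop 4:b onto {2:f}
drop 5:f onto {3:d, 4:b}
drop 6:e onto {5:f}
drop 7:a onto {5:f}
ground layer = {0:e, 1:b}
drop-orders for the pieces not yet dropped (sum over which currently-grounded one goes next):
  1 to go: {6} 1  {7} 1
  2 to go: {6,7} 2
  3 to go: {5,6,7} 2
  4 to go: {3,5,6,7} 2  {4,5,6,7} 2
  5 to go: {3,4,5,6,7} 4
  6 to go: {2,3,4,5,6,7} 4
  if 0:e drops first: 4 orders
  if 1:b drops first: 4 orders
heap linearizations: 8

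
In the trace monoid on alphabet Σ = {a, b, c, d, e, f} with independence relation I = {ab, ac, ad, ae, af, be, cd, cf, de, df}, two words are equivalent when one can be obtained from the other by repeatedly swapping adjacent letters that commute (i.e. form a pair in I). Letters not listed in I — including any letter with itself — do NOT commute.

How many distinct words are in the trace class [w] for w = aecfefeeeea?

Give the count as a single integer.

110

drop 0:a onto floor
drop 1:e onto floor
drop 2:c onto {1:e}
drop 3:f onto {1:e}
drop 4:e onto {2:c, 3:f}
drop 5:f onto {4:e}
drop 6:e onto {5:f}
drop 7:e onto {6:e}
drop 8:e onto {7:e}
drop 9:e onto {8:e}
drop 10:a onto {0:a}
ground layer = {0:a, 1:e}
drop-orders for the pieces not yet dropped (sum over which currently-grounded one goes next):
  1 to go: {9} 1  {10} 1
  2 to go: {0,10} 1  {8,9} 1  {9,10} 2
  3 to go: {0,9,10} 3  {7,8,9} 1  {8,9,10} 3
  4 to go: {0,8,9,10} 6  {6,7,8,9} 1  {7,8,9,10} 4
  5 to go: {0,7,8,9,10} 10  {5,6,7,8,9} 1  {6,7,8,9,10} 5
  6 to go: {0,6,7,8,9,10} 15  {4,5,6,7,8,9} 1  {5,6,7,8,9,10} 6
  7 to go: {0,5,6,7,8,9,10} 21  {2,4,5,6,7,8,9} 1  {3,4,5,6,7,8,9} 1  {4,5,6,7,8,9,10} 7
  8 to go: {0,4,5,6,7,8,9,10} 28  {2,3,4,5,6,7,8,9} 2  {2,4,5,6,7,8,9,10} 8  {3,4,5,6,7,8,9,10} 8
  9 to go: {0,2,4,5,6,7,8,9,10} 36  {0,3,4,5,6,7,8,9,10} 36  {1,2,3,4,5,6,7,8,9} 2  {2,3,4,5,6,7,8,9,10} 18
  if 0:a drops first: 20 orders
  if 1:e drops first: 90 orders
heap linearizations: 110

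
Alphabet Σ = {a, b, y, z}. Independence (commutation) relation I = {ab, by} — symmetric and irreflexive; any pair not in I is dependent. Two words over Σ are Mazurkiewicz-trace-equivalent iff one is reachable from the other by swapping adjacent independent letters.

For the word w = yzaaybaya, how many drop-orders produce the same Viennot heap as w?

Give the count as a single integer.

7

#0=y has no predecessor
#1=z depends on [0:y]
#2=a depends on [1:z]
#3=a depends on [2:a]
#4=y depends on [3:a]
#5=b depends on [1:z]
#6=a depends on [4:y]
#7=y depends on [6:a]
#8=a depends on [7:y]
sources: [0:y]
N(rest) = Σ N(rest − s) over sources s of rest; N(one piece) = 1:
  size 1 → [5]=1  [8]=1
  size 2 → [5,8]=2  [7,8]=1
  size 3 → [5,7,8]=3  [6,7,8]=1
  size 4 → [4,6,7,8]=1  [5,6,7,8]=4
  size 5 → [3,4,6,7,8]=1  [4,5,6,7,8]=5
  size 6 → [2,3,4,6,7,8]=1  [3,4,5,6,7,8]=6
  size 7 → [2,3,4,5,6,7,8]=7
  first=0(y) contributes 7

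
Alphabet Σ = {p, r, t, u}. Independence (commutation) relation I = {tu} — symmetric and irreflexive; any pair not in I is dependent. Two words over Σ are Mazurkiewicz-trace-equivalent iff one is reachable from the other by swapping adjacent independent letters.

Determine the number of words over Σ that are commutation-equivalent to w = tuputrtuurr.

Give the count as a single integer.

12

0(t) covers ∅
1(u) covers ∅
2(p) covers 0:t, 1:u
3(u) covers 2:p
4(t) covers 2:p
5(r) covers 3:u, 4:t
6(t) covers 5:r
7(u) covers 5:r
8(u) covers 7:u
9(r) covers 6:t, 8:u
10(r) covers 9:r
floor of heap: 0:t, 1:u
completions by unplaced set U, small U first (add the entries for U minus each lowest piece of U):
  |U|=1: {10}:1
  |U|=2: {9,10}:1
  |U|=3: {6,9,10}:1  {8,9,10}:1
  |U|=4: {6,8,9,10}:2  {7,8,9,10}:1
  |U|=5: {6,7,8,9,10}:3
  |U|=6: {5,6,7,8,9,10}:3
  |U|=7: {3,5,6,7,8,9,10}:3  {4,5,6,7,8,9,10}:3
  |U|=8: {3,4,5,6,7,8,9,10}:6
  |U|=9: {2,3,4,5,6,7,8,9,10}:6
  start at 0(t): 6
  start at 1(u): 6
sum over floor = 12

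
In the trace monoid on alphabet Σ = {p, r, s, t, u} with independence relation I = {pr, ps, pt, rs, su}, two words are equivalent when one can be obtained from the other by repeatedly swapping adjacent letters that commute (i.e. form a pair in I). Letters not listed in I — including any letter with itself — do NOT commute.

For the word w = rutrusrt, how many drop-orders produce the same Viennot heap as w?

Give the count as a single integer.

0(r) covers ∅
1(u) covers 0:r
2(t) covers 1:u
3(r) covers 2:t
4(u) covers 3:r
5(s) covers 2:t
6(r) covers 4:u
7(t) covers 5:s, 6:r
floor of heap: 0:r
completions by unplaced set U, small U first (add the entries for U minus each lowest piece of U):
  |U|=1: {7}:1
  |U|=2: {5,7}:1  {6,7}:1
  |U|=3: {4,6,7}:1  {5,6,7}:2
  |U|=4: {3,4,6,7}:1  {4,5,6,7}:3
  |U|=5: {3,4,5,6,7}:4
  |U|=6: {2,3,4,5,6,7}:4
  start at 0(r): 4

4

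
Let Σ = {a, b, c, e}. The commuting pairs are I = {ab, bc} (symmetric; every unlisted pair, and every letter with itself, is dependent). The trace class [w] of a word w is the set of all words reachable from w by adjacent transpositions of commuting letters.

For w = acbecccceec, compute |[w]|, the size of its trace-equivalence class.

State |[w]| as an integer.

3

piece 0:a — minimal
piece 1:c rests on {0:a}
piece 2:b — minimal
piece 3:e rests on {1:c, 2:b}
piece 4:c rests on {3:e}
piece 5:c rests on {4:c}
piece 6:c rests on {5:c}
piece 7:c rests on {6:c}
piece 8:e rests on {7:c}
piece 9:e rests on {8:e}
piece 10:c rests on {9:e}
minimal pieces: {0:a, 2:b}
ways to finish when only these pieces remain (= sum over removing one remaining piece with nothing left below it):
  1 left: {10}→1
  2 left: {9,10}→1
  3 left: {8,9,10}→1
  4 left: {7,8,9,10}→1
  5 left: {6,7,8,9,10}→1
  6 left: {5,6,7,8,9,10}→1
  7 left: {4,5,6,7,8,9,10}→1
  8 left: {3,4,5,6,7,8,9,10}→1
  9 left: {1,3,4,5,6,7,8,9,10}→1  {2,3,4,5,6,7,8,9,10}→1
  placing 0:a first → 2 extensions
  placing 2:b first → 1 extensions
total linear extensions = 3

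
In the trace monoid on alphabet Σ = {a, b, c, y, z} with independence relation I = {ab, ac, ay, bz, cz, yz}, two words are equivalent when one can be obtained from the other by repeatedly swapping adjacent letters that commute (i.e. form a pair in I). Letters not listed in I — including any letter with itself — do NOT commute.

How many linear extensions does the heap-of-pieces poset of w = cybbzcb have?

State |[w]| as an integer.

7

drop 0:c onto floor
drop 1:y onto {0:c}
drop 2:b onto {1:y}
drop 3:b onto {2:b}
drop 4:z onto floor
drop 5:c onto {3:b}
drop 6:b onto {5:c}
ground layer = {0:c, 4:z}
drop-orders for the pieces not yet dropped (sum over which currently-grounded one goes next):
  1 to go: {4} 1  {6} 1
  2 to go: {4,6} 2  {5,6} 1
  3 to go: {3,5,6} 1  {4,5,6} 3
  4 to go: {2,3,5,6} 1  {3,4,5,6} 4
  5 to go: {1,2,3,5,6} 1  {2,3,4,5,6} 5
  if 0:c drops first: 6 orders
  if 4:z drops first: 1 orders
heap linearizations: 7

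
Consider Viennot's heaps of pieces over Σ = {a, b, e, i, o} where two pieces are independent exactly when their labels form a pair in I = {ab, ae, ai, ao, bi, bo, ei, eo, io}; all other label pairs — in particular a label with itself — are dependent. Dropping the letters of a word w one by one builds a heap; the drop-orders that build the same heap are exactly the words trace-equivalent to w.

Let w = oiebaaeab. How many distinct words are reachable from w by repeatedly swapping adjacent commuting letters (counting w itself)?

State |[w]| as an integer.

drop 0:o onto floor
drop 1:i onto floor
drop 2:e onto floor
drop 3:b onto {2:e}
drop 4:a onto floor
drop 5:a onto {4:a}
drop 6:e onto {3:b}
drop 7:a onto {5:a}
drop 8:b onto {6:e}
ground layer = {0:o, 1:i, 2:e, 4:a}
drop-orders for the pieces not yet dropped (sum over which currently-grounded one goes next):
  1 to go: {0} 1  {1} 1  {7} 1  {8} 1
  2 to go: {0,1} 2  {0,7} 2  {0,8} 2  {1,7} 2  {1,8} 2  {5,7} 1  {6,8} 1  {7,8} 2
  3 to go: {0,1,7} 6  {0,1,8} 6  {0,5,7} 3  {0,6,8} 3  {0,7,8} 6  {1,5,7} 3  {1,6,8} 3  {1,7,8} 6  {3,6,8} 1  {4,5,7} 1  {5,7,8} 3  {6,7,8} 3
  4 to go: {0,1,5,7} 12  {0,1,6,8} 12  {0,1,7,8} 24  {0,3,6,8} 4  {0,4,5,7} 4  {0,5,7,8} 12  {0,6,7,8} 12  {1,3,6,8} 4  {1,4,5,7} 4  {1,5,7,8} 12  {1,6,7,8} 12  {2,3,6,8} 1  {3,6,7,8} 4  {4,5,7,8} 4  {5,6,7,8} 6
  5 to go: {0,1,3,6,8} 20  {0,1,4,5,7} 20  {0,1,5,7,8} 60  {0,1,6,7,8} 60  {0,2,3,6,8} 5  {0,3,6,7,8} 20  {0,4,5,7,8} 20  {0,5,6,7,8} 30  {1,2,3,6,8} 5  {1,3,6,7,8} 20  {1,4,5,7,8} 20  {1,5,6,7,8} 30  {2,3,6,7,8} 5  {3,5,6,7,8} 10  {4,5,6,7,8} 10
  6 to go: {0,1,2,3,6,8} 30  {0,1,3,6,7,8} 120  {0,1,4,5,7,8} 120  {0,1,5,6,7,8} 180  {0,2,3,6,7,8} 30  {0,3,5,6,7,8} 60  {0,4,5,6,7,8} 60  {1,2,3,6,7,8} 30  {1,3,5,6,7,8} 60  {1,4,5,6,7,8} 60  {2,3,5,6,7,8} 15  {3,4,5,6,7,8} 20
  7 to go: {0,1,2,3,6,7,8} 210  {0,1,3,5,6,7,8} 420  {0,1,4,5,6,7,8} 420  {0,2,3,5,6,7,8} 105  {0,3,4,5,6,7,8} 140  {1,2,3,5,6,7,8} 105  {1,3,4,5,6,7,8} 140  {2,3,4,5,6,7,8} 35
  if 0:o drops first: 280 orders
  if 1:i drops first: 280 orders
  if 2:e drops first: 1120 orders
  if 4:a drops first: 840 orders
heap linearizations: 2520

2520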